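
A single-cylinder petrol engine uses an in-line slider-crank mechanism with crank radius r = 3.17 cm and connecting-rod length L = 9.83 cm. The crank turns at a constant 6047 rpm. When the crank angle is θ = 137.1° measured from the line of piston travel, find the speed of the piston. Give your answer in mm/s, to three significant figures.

ω = 2π·6047/60 = 633.2 rad/s
For an in-line slider-crank, x = r cosθ + √(L² − r² sin²θ), so v = −rω sinθ·[1 + r cosθ/√(L² − r² sin²θ)].
With r = 0.0317 m, L = 0.0983 m, θ = 137.1°: √(L² − r² sin²θ) = 0.095902 m.
v = −0.0317·633.2·0.68072·[1 + 0.0317·-0.73254/0.095902] = -10.356 m/s.
|v| = 10.356 m/s = 10356 mm/s.

10400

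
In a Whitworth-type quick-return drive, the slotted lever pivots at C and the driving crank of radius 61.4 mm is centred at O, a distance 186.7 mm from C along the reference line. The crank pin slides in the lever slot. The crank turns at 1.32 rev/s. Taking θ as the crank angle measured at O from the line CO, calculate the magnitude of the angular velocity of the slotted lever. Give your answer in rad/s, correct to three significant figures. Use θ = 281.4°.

ω = 8.294 rad/s (from 1.32 rev/s).
Crank pin A relative to C: A = (d + r cosθ, r sinθ); lever angle φ = atan2(r sinθ, d + r cosθ).
Differentiating tanφ: φ̇ = rω(d cosθ + r)/(d² + r² + 2dr cosθ).
d² + r² + 2dr cosθ = |CA|² = 0.0431585 m²;  d cosθ + r = +0.098303 m.
|ω_lever| = |0.0614·8.294·+0.098303| / 0.0431585 = 1.1599 rad/s.

1.16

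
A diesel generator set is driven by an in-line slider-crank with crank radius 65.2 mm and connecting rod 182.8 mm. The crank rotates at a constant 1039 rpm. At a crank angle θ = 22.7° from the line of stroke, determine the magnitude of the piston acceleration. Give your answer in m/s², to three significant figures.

ω = 2π·1039/60 = 108.8 rad/s
x(θ) = r cosθ + √(L² − r² sin²θ); with ω constant, a = ω²·d²x/dθ².
d²x/dθ² = −r cosθ − r²(cos2θ)/√u − r⁴ sin²2θ/(4u^{3/2}),  u = L² − r² sin²θ = 0.0327828 m².
Substituting r = 0.0652 m, L = 0.1828 m, θ = 22.7°: d²x/dθ² = -0.077021 m.
a = ω²·d²x/dθ² = (108.8)²·(-0.077021) = -911.79 m/s²;  |a| = 911.79 m/s².

912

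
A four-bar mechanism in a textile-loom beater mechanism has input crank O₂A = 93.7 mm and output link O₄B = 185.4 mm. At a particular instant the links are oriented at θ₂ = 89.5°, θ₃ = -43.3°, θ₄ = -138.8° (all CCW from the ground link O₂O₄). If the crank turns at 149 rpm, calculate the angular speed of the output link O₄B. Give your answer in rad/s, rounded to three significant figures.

ω₂ = 15.6 rad/s (from 149 rpm).
Differentiating the loop-closure r₂e^{iθ₂}+r₃e^{iθ₃}=r₁+r₄e^{iθ₄} gives r₂ω₂e^{iθ₂}+r₃ω₃e^{iθ₃}=r₄ω₄e^{iθ₄}.
Eliminating the other unknown: ω₄ = r₂ω₂ sin(θ₂−θ₃) / [r₄ sin(θ₄−θ₃)].
Numerator sine = +0.73373; denominator sine = -0.99540.
Result = 0.0937·15.6·(+0.73373) / (0.1854·(-0.99540)) = -5.8128 rad/s; magnitude 5.8128 rad/s.

5.81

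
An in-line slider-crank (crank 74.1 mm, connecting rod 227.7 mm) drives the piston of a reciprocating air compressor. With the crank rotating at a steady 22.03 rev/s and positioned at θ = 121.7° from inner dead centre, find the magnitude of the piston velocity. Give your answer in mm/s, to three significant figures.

7170

ω = 2π·22 = 138.4 rad/s
For an in-line slider-crank, x = r cosθ + √(L² − r² sin²θ), so v = −rω sinθ·[1 + r cosθ/√(L² − r² sin²θ)].
With r = 0.0741 m, L = 0.2277 m, θ = 121.7°: √(L² − r² sin²θ) = 0.2188 m.
v = −0.0741·138.4·0.85081·[1 + 0.0741·-0.52547/0.2188] = -7.1736 m/s.
|v| = 7.1736 m/s = 7173.6 mm/s.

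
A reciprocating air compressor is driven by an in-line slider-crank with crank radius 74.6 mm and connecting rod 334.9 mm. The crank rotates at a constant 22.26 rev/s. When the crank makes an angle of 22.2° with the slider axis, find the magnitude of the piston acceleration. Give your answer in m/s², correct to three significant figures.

1590

ω = 2π·22.3 = 139.9 rad/s
x(θ) = r cosθ + √(L² − r² sin²θ); with ω constant, a = ω²·d²x/dθ².
d²x/dθ² = −r cosθ − r²(cos2θ)/√u − r⁴ sin²2θ/(4u^{3/2}),  u = L² − r² sin²θ = 0.111364 m².
Substituting r = 0.0746 m, L = 0.3349 m, θ = 22.2°: d²x/dθ² = -0.081087 m.
a = ω²·d²x/dθ² = (139.9)²·(-0.081087) = -1586.2 m/s²;  |a| = 1586.2 m/s².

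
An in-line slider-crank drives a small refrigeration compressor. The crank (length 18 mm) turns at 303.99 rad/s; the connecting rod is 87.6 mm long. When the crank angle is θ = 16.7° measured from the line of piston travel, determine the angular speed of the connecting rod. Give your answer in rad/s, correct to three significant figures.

59.9

ω = 304 rad/s
The rod makes angle φ with the slider axis where L sinφ = r sinθ; differentiating, L cosφ·φ̇ = r ω cosθ.
L cosφ = √(L² − r² sin²θ) = 0.087447 m.
|ω_rod| = r ω |cosθ| / √(L² − r² sin²θ) = 0.018·304·0.95782/0.087447 = 59.934 rad/s.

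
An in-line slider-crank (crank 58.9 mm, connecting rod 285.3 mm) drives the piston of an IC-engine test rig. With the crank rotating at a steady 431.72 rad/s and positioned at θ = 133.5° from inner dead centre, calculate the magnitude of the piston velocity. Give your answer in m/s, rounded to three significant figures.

15.8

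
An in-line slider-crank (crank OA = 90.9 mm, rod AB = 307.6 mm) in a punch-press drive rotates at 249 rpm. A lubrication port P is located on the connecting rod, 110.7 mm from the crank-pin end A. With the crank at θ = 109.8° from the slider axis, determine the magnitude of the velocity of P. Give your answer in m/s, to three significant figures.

2.21

ω = 26.08 rad/s.  Crank-pin speed |V_A| = rω = 2.3702 m/s, perpendicular to OA.
Rod angle: sinφ = −(r/L) sinθ ⇒ φ = -16.143°; ω_rod = −rω cosθ/√(L²−r²sin²θ) = +2.7173 rad/s.
V_P = V_A + ω_rod × AP, with AP = 0.1107 m along the rod.
Components: V_Px = −rω sinθ − a·ω_rod·sinφ = -2.1465 m/s;  V_Py = rω cosθ + a·ω_rod·cosφ = -0.51394 m/s.
|V_P| = √(V_Px² + V_Py²) = 2.2071 m/s.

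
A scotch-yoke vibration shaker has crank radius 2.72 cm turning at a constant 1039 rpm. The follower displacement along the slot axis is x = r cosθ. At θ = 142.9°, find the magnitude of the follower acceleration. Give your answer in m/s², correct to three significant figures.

ω = 108.8 rad/s (from 1039 rpm).
x = r cosθ ⇒ ẍ = −rω² cosθ (ω constant).
|a| = rω²|cosθ| = 0.0272·(108.8)²·|cos 142.9°| = 256.82 m/s².

257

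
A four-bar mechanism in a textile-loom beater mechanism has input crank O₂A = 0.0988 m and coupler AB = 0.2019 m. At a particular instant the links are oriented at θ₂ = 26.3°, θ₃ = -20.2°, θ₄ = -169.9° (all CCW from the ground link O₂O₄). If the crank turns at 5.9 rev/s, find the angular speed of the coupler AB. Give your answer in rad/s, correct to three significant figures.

10.0

ω₂ = 37.07 rad/s (from 5.9 rev/s).
Differentiating the loop-closure r₂e^{iθ₂}+r₃e^{iθ₃}=r₁+r₄e^{iθ₄} gives r₂ω₂e^{iθ₂}+r₃ω₃e^{iθ₃}=r₄ω₄e^{iθ₄}.
Eliminating the other unknown: ω₃ = r₂ω₂ sin(θ₄−θ₂) / [r₃ sin(θ₃−θ₄)].
Numerator sine = +0.27899; denominator sine = +0.50453.
Result = 0.0988·37.07·(+0.27899) / (0.2019·(+0.50453)) = +10.031 rad/s; magnitude 10.031 rad/s.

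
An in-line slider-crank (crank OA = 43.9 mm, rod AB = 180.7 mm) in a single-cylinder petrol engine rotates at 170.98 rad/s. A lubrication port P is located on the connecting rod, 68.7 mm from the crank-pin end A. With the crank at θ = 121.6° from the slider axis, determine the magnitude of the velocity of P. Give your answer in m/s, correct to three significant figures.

ω = 171 rad/s.  Crank-pin speed |V_A| = rω = 7.506 m/s, perpendicular to OA.
Rod angle: sinφ = −(r/L) sinθ ⇒ φ = -11.942°; ω_rod = −rω cosθ/√(L²−r²sin²θ) = +22.247 rad/s.
V_P = V_A + ω_rod × AP, with AP = 0.0687 m along the rod.
Components: V_Px = −rω sinθ − a·ω_rod·sinφ = -6.0768 m/s;  V_Py = rω cosθ + a·ω_rod·cosφ = -2.4378 m/s.
|V_P| = √(V_Px² + V_Py²) = 6.5476 m/s.

6.55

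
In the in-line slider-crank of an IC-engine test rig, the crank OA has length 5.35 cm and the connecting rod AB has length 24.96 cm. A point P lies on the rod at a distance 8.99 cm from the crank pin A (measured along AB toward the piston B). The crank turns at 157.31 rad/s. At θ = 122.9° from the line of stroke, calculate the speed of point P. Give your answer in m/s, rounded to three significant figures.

ω = 157.3 rad/s.  Crank-pin speed |V_A| = rω = 8.4161 m/s, perpendicular to OA.
Rod angle: sinφ = −(r/L) sinθ ⇒ φ = -10.368°; ω_rod = −rω cosθ/√(L²−r²sin²θ) = +18.619 rad/s.
V_P = V_A + ω_rod × AP, with AP = 0.0899 m along the rod.
Components: V_Px = −rω sinθ − a·ω_rod·sinφ = -6.7651 m/s;  V_Py = rω cosθ + a·ω_rod·cosφ = -2.9249 m/s.
|V_P| = √(V_Px² + V_Py²) = 7.3703 m/s.

7.37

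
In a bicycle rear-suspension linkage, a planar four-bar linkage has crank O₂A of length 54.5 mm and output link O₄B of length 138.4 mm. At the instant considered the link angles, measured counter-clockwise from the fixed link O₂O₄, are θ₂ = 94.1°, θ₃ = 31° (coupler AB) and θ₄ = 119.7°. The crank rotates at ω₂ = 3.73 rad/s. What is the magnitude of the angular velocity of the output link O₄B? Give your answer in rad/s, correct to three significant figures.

ω₂ = 3.73 rad/s
Differentiating the loop-closure r₂e^{iθ₂}+r₃e^{iθ₃}=r₁+r₄e^{iθ₄} gives r₂ω₂e^{iθ₂}+r₃ω₃e^{iθ₃}=r₄ω₄e^{iθ₄}.
Eliminating the other unknown: ω₄ = r₂ω₂ sin(θ₂−θ₃) / [r₄ sin(θ₄−θ₃)].
Numerator sine = +0.89180; denominator sine = +0.99974.
Result = 0.0545·3.73·(+0.89180) / (0.1384·(+0.99974)) = +1.3102 rad/s; magnitude 1.3102 rad/s.

1.31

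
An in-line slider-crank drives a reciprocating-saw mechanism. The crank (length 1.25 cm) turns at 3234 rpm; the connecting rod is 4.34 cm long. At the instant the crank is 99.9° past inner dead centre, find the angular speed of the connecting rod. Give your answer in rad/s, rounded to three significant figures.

ω = 338.7 rad/s (converted from 3234 rpm).
The rod makes angle φ with the slider axis where L sinφ = r sinθ; differentiating, L cosφ·φ̇ = r ω cosθ.
L cosφ = √(L² − r² sin²θ) = 0.041616 m.
|ω_rod| = r ω |cosθ| / √(L² − r² sin²θ) = 0.0125·338.7·0.17193/0.041616 = 17.489 rad/s.

17.5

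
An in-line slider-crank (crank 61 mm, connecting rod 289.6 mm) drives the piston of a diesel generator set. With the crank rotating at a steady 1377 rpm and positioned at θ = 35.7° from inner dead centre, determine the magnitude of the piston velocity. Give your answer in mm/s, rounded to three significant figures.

6020

ω = 2π·1377/60 = 144.2 rad/s
For an in-line slider-crank, x = r cosθ + √(L² − r² sin²θ), so v = −rω sinθ·[1 + r cosθ/√(L² − r² sin²θ)].
With r = 0.061 m, L = 0.2896 m, θ = 35.7°: √(L² − r² sin²θ) = 0.2874 m.
v = −0.061·144.2·0.58354·[1 + 0.061·0.81208/0.2874] = -6.0176 m/s.
|v| = 6.0176 m/s = 6017.6 mm/s.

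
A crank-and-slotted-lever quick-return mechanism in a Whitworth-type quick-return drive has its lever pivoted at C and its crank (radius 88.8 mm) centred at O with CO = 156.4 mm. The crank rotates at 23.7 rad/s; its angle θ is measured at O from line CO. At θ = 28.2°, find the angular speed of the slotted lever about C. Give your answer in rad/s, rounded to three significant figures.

8.39

ω = 23.7 rad/s
Crank pin A relative to C: A = (d + r cosθ, r sinθ); lever angle φ = atan2(r sinθ, d + r cosθ).
Differentiating tanφ: φ̇ = rω(d cosθ + r)/(d² + r² + 2dr cosθ).
d² + r² + 2dr cosθ = |CA|² = 0.056826 m²;  d cosθ + r = +0.22664 m.
|ω_lever| = |0.0888·23.7·+0.22664| / 0.056826 = 8.3935 rad/s.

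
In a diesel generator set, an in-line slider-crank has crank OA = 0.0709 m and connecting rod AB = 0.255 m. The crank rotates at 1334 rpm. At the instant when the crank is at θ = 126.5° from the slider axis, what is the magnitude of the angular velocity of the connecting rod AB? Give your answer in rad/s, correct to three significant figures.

23.7

ω = 139.7 rad/s (converted from 1334 rpm).
The rod makes angle φ with the slider axis where L sinφ = r sinθ; differentiating, L cosφ·φ̇ = r ω cosθ.
L cosφ = √(L² − r² sin²θ) = 0.24855 m.
|ω_rod| = r ω |cosθ| / √(L² − r² sin²θ) = 0.0709·139.7·0.59482/0.24855 = 23.703 rad/s.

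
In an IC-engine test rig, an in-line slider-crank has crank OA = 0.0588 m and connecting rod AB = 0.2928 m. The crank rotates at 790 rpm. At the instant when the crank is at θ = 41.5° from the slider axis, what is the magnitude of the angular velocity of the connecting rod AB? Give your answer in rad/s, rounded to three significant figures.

12.6

ω = 82.73 rad/s (converted from 790 rpm).
The rod makes angle φ with the slider axis where L sinφ = r sinθ; differentiating, L cosφ·φ̇ = r ω cosθ.
L cosφ = √(L² − r² sin²θ) = 0.2902 m.
|ω_rod| = r ω |cosθ| / √(L² − r² sin²θ) = 0.0588·82.73·0.74896/0.2902 = 12.554 rad/s.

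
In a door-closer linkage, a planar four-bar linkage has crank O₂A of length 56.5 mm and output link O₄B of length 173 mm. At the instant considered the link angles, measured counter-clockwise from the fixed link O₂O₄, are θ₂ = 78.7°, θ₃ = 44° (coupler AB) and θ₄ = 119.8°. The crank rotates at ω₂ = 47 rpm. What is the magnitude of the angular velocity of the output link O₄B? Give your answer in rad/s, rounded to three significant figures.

ω₂ = 4.922 rad/s (from 47 rpm).
Differentiating the loop-closure r₂e^{iθ₂}+r₃e^{iθ₃}=r₁+r₄e^{iθ₄} gives r₂ω₂e^{iθ₂}+r₃ω₃e^{iθ₃}=r₄ω₄e^{iθ₄}.
Eliminating the other unknown: ω₄ = r₂ω₂ sin(θ₂−θ₃) / [r₄ sin(θ₄−θ₃)].
Numerator sine = +0.56928; denominator sine = +0.96945.
Result = 0.0565·4.922·(+0.56928) / (0.173·(+0.96945)) = +0.94391 rad/s; magnitude 0.94391 rad/s.

0.944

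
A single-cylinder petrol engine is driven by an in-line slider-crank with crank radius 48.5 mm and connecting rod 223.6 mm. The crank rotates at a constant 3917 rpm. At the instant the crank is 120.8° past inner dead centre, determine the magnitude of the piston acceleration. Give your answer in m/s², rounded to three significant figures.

5020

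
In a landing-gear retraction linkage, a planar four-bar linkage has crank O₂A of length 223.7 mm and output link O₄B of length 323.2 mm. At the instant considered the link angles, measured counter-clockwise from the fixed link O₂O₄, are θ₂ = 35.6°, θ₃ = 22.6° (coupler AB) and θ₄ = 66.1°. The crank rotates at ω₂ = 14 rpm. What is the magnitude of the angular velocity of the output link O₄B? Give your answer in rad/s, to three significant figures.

0.332

ω₂ = 1.466 rad/s (from 14 rpm).
Differentiating the loop-closure r₂e^{iθ₂}+r₃e^{iθ₃}=r₁+r₄e^{iθ₄} gives r₂ω₂e^{iθ₂}+r₃ω₃e^{iθ₃}=r₄ω₄e^{iθ₄}.
Eliminating the other unknown: ω₄ = r₂ω₂ sin(θ₂−θ₃) / [r₄ sin(θ₄−θ₃)].
Numerator sine = +0.22495; denominator sine = +0.68835.
Result = 0.2237·1.466·(+0.22495) / (0.3232·(+0.68835)) = +0.33161 rad/s; magnitude 0.33161 rad/s.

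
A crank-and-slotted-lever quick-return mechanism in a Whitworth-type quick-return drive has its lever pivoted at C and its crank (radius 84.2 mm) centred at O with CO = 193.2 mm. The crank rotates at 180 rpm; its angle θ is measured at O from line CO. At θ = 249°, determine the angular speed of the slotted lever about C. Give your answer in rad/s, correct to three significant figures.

ω = 18.85 rad/s (from 180 rpm).
Crank pin A relative to C: A = (d + r cosθ, r sinθ); lever angle φ = atan2(r sinθ, d + r cosθ).
Differentiating tanφ: φ̇ = rω(d cosθ + r)/(d² + r² + 2dr cosθ).
d² + r² + 2dr cosθ = |CA|² = 0.0327564 m²;  d cosθ + r = +0.014963 m.
|ω_lever| = |0.0842·18.85·+0.014963| / 0.0327564 = 0.72501 rad/s.

0.725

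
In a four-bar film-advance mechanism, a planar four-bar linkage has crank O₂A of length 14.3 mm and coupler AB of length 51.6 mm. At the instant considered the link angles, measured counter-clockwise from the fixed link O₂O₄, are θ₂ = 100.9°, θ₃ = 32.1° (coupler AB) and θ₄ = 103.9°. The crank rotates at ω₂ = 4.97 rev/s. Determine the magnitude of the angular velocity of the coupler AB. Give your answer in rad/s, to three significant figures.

0.477

ω₂ = 31.23 rad/s (from 4.97 rev/s).
Differentiating the loop-closure r₂e^{iθ₂}+r₃e^{iθ₃}=r₁+r₄e^{iθ₄} gives r₂ω₂e^{iθ₂}+r₃ω₃e^{iθ₃}=r₄ω₄e^{iθ₄}.
Eliminating the other unknown: ω₃ = r₂ω₂ sin(θ₄−θ₂) / [r₃ sin(θ₃−θ₄)].
Numerator sine = +0.05234; denominator sine = -0.94997.
Result = 0.0143·31.23·(+0.05234) / (0.0516·(-0.94997)) = -0.47677 rad/s; magnitude 0.47677 rad/s.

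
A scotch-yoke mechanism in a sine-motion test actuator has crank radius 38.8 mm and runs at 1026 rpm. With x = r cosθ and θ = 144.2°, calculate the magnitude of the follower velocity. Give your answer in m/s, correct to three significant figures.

2.44

ω = 107.4 rad/s (from 1026 rpm).
x = r cosθ ⇒ ẋ = −rω sinθ.
|v| = rω|sinθ| = 0.0388·107.4·|sin 144.2°| = 2.4386 m/s.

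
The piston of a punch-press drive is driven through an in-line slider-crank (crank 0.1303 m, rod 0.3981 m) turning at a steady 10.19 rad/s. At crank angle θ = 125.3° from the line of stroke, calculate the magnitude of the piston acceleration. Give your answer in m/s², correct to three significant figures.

ω = 10.19 rad/s
x(θ) = r cosθ + √(L² − r² sin²θ); with ω constant, a = ω²·d²x/dθ².
d²x/dθ² = −r cosθ − r²(cos2θ)/√u − r⁴ sin²2θ/(4u^{3/2}),  u = L² − r² sin²θ = 0.147175 m².
Substituting r = 0.1303 m, L = 0.3981 m, θ = 125.3°: d²x/dθ² = +0.088859 m.
a = ω²·d²x/dθ² = (10.19)²·(+0.088859) = +9.2268 m/s²;  |a| = 9.2268 m/s².

9.23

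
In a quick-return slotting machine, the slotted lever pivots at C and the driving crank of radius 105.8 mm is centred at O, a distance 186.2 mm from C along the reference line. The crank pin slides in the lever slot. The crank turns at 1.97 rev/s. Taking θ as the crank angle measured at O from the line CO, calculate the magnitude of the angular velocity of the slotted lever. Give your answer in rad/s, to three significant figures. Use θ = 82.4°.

ω = 12.38 rad/s (from 1.97 rev/s).
Crank pin A relative to C: A = (d + r cosθ, r sinθ); lever angle φ = atan2(r sinθ, d + r cosθ).
Differentiating tanφ: φ̇ = rω(d cosθ + r)/(d² + r² + 2dr cosθ).
d² + r² + 2dr cosθ = |CA|² = 0.051075 m²;  d cosθ + r = +0.13043 m.
|ω_lever| = |0.1058·12.38·+0.13043| / 0.051075 = 3.3442 rad/s.

3.34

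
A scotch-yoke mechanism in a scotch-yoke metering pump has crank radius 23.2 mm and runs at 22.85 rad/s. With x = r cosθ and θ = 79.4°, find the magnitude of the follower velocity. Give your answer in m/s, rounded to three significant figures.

ω = 22.85 rad/s
x = r cosθ ⇒ ẋ = −rω sinθ.
|v| = rω|sinθ| = 0.0232·22.85·|sin 79.4°| = 0.52107 m/s.

0.521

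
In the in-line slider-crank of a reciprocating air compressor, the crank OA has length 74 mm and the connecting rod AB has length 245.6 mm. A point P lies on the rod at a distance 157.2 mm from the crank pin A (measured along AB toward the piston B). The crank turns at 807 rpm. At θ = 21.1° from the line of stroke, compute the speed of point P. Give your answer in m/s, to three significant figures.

ω = 84.51 rad/s.  Crank-pin speed |V_A| = rω = 6.2537 m/s, perpendicular to OA.
Rod angle: sinφ = −(r/L) sinθ ⇒ φ = -6.227°; ω_rod = −rω cosθ/√(L²−r²sin²θ) = -23.897 rad/s.
V_P = V_A + ω_rod × AP, with AP = 0.1572 m along the rod.
Components: V_Px = −rω sinθ − a·ω_rod·sinφ = -2.6588 m/s;  V_Py = rω cosθ + a·ω_rod·cosφ = +2.1 m/s.
|V_P| = √(V_Px² + V_Py²) = 3.3881 m/s.

3.39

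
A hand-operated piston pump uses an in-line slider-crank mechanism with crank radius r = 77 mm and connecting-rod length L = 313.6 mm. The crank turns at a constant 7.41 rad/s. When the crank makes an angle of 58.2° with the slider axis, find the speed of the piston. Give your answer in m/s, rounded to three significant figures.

0.549

ω = 7.41 rad/s
For an in-line slider-crank, x = r cosθ + √(L² − r² sin²θ), so v = −rω sinθ·[1 + r cosθ/√(L² − r² sin²θ)].
With r = 0.077 m, L = 0.3136 m, θ = 58.2°: √(L² − r² sin²θ) = 0.3067 m.
v = −0.077·7.41·0.84989·[1 + 0.077·0.52696/0.3067] = -0.54908 m/s.
|v| = 0.54908 m/s.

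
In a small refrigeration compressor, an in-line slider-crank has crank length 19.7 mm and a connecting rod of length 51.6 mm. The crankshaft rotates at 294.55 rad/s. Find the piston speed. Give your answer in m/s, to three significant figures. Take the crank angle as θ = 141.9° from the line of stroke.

ω = 294.6 rad/s
For an in-line slider-crank, x = r cosθ + √(L² − r² sin²θ), so v = −rω sinθ·[1 + r cosθ/√(L² − r² sin²θ)].
With r = 0.0197 m, L = 0.0516 m, θ = 141.9°: √(L² − r² sin²θ) = 0.050148 m.
v = −0.0197·294.6·0.61704·[1 + 0.0197·-0.78694/0.050148] = -2.4736 m/s.
|v| = 2.4736 m/s.

2.47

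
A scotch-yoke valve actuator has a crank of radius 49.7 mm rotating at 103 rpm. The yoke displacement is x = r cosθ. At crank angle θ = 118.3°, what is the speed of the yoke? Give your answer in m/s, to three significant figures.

ω = 10.79 rad/s (from 103 rpm).
x = r cosθ ⇒ ẋ = −rω sinθ.
|v| = rω|sinθ| = 0.0497·10.79·|sin 118.3°| = 0.472 m/s.

0.472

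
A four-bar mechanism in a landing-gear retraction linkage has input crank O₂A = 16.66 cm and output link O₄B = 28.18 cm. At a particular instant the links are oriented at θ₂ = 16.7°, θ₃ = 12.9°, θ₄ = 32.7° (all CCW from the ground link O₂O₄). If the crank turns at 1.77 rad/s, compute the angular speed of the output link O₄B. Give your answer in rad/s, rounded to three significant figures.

0.205

ω₂ = 1.77 rad/s
Differentiating the loop-closure r₂e^{iθ₂}+r₃e^{iθ₃}=r₁+r₄e^{iθ₄} gives r₂ω₂e^{iθ₂}+r₃ω₃e^{iθ₃}=r₄ω₄e^{iθ₄}.
Eliminating the other unknown: ω₄ = r₂ω₂ sin(θ₂−θ₃) / [r₄ sin(θ₄−θ₃)].
Numerator sine = +0.06627; denominator sine = +0.33874.
Result = 0.1666·1.77·(+0.06627) / (0.2818·(+0.33874)) = +0.20473 rad/s; magnitude 0.20473 rad/s.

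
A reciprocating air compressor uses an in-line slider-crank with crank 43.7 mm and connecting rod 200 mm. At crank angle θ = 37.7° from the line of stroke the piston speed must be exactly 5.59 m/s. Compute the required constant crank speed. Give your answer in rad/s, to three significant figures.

178

For an in-line slider-crank, |v_piston| = rω|sinθ|·[1 + r cosθ/√(L² − r² sin²θ)].
With r = 0.0437 m, L = 0.2 m, θ = 37.7°: the bracketed kinematic factor |dx/dθ| = 0.031386 m.
ω = v/|dx/dθ| = 5.59/0.031386 = 178.11 rad/s.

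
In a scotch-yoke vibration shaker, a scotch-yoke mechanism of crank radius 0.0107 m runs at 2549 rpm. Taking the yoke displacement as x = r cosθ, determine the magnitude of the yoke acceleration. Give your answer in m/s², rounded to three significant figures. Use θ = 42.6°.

ω = 266.9 rad/s (from 2549 rpm).
x = r cosθ ⇒ ẍ = −rω² cosθ (ω constant).
|a| = rω²|cosθ| = 0.0107·(266.9)²·|cos 42.6°| = 561.2 m/s².

561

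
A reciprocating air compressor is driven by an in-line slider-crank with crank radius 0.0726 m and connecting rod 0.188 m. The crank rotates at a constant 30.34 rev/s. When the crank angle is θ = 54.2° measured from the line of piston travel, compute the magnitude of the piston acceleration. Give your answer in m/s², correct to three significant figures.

ω = 2π·30.3 = 190.6 rad/s
x(θ) = r cosθ + √(L² − r² sin²θ); with ω constant, a = ω²·d²x/dθ².
d²x/dθ² = −r cosθ − r²(cos2θ)/√u − r⁴ sin²2θ/(4u^{3/2}),  u = L² − r² sin²θ = 0.0318768 m².
Substituting r = 0.0726 m, L = 0.188 m, θ = 54.2°: d²x/dθ² = -0.034248 m.
a = ω²·d²x/dθ² = (190.6)²·(-0.034248) = -1244.6 m/s²;  |a| = 1244.6 m/s².

1240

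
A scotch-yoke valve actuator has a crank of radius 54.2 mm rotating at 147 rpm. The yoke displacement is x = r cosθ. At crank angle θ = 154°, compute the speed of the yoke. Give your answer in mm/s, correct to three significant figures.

366

ω = 15.39 rad/s (from 147 rpm).
x = r cosθ ⇒ ẋ = −rω sinθ.
|v| = rω|sinθ| = 0.0542·15.39·|sin 154°| = 0.36575 m/s = 365.75 mm/s.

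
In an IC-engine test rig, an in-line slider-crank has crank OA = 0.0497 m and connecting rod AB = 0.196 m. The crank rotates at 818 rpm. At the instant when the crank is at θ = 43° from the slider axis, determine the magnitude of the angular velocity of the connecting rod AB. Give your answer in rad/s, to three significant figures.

ω = 85.66 rad/s (converted from 818 rpm).
The rod makes angle φ with the slider axis where L sinφ = r sinθ; differentiating, L cosφ·φ̇ = r ω cosθ.
L cosφ = √(L² − r² sin²θ) = 0.19305 m.
|ω_rod| = r ω |cosθ| / √(L² − r² sin²θ) = 0.0497·85.66·0.73135/0.19305 = 16.129 rad/s.

16.1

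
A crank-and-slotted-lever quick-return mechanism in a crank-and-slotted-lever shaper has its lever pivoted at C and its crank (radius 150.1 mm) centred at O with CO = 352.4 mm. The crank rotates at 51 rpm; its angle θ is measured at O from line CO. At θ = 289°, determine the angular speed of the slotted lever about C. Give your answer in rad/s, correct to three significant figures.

1.17

ω = 5.341 rad/s (from 51 rpm).
Crank pin A relative to C: A = (d + r cosθ, r sinθ); lever angle φ = atan2(r sinθ, d + r cosθ).
Differentiating tanφ: φ̇ = rω(d cosθ + r)/(d² + r² + 2dr cosθ).
d² + r² + 2dr cosθ = |CA|² = 0.181158 m²;  d cosθ + r = +0.26483 m.
|ω_lever| = |0.1501·5.341·+0.26483| / 0.181158 = 1.1719 rad/s.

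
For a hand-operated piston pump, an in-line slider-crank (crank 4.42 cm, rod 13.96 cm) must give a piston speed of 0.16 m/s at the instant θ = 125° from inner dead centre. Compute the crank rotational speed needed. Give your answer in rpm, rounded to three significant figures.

52.0

For an in-line slider-crank, |v_piston| = rω|sinθ|·[1 + r cosθ/√(L² − r² sin²θ)].
With r = 0.0442 m, L = 0.1396 m, θ = 125°: the bracketed kinematic factor |dx/dθ| = 0.029398 m.
ω = v/|dx/dθ| = 0.16/0.029398 = 5.4425 rad/s.
N = 60ω/(2π) = 51.972 rpm.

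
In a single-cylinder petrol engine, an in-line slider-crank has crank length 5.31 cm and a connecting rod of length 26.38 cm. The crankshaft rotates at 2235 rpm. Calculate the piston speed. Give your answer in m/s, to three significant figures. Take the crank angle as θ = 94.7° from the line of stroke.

12.2

ω = 2π·2235/60 = 234 rad/s
For an in-line slider-crank, x = r cosθ + √(L² − r² sin²θ), so v = −rω sinθ·[1 + r cosθ/√(L² − r² sin²θ)].
With r = 0.0531 m, L = 0.2638 m, θ = 94.7°: √(L² − r² sin²θ) = 0.25844 m.
v = −0.0531·234·0.99664·[1 + 0.0531·-0.08194/0.25844] = -12.178 m/s.
|v| = 12.178 m/s.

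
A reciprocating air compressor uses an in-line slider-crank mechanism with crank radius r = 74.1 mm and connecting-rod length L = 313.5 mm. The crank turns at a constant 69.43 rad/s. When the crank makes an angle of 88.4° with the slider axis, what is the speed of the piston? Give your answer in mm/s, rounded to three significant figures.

5180

ω = 69.43 rad/s
For an in-line slider-crank, x = r cosθ + √(L² − r² sin²θ), so v = −rω sinθ·[1 + r cosθ/√(L² − r² sin²θ)].
With r = 0.0741 m, L = 0.3135 m, θ = 88.4°: √(L² − r² sin²θ) = 0.30462 m.
v = −0.0741·69.43·0.99961·[1 + 0.0741·0.02792/0.30462] = -5.1777 m/s.
|v| = 5.1777 m/s = 5177.7 mm/s.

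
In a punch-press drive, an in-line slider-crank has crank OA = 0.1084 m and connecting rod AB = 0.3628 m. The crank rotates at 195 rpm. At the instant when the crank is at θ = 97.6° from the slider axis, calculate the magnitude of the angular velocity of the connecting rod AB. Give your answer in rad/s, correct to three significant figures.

ω = 20.42 rad/s (converted from 195 rpm).
The rod makes angle φ with the slider axis where L sinφ = r sinθ; differentiating, L cosφ·φ̇ = r ω cosθ.
L cosφ = √(L² − r² sin²θ) = 0.34652 m.
|ω_rod| = r ω |cosθ| / √(L² − r² sin²θ) = 0.1084·20.42·0.13226/0.34652 = 0.84484 rad/s.

0.845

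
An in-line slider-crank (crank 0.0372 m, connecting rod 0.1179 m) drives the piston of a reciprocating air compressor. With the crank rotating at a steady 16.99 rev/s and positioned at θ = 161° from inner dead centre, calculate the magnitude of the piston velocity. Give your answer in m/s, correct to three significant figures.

ω = 2π·17 = 106.8 rad/s
For an in-line slider-crank, x = r cosθ + √(L² − r² sin²θ), so v = −rω sinθ·[1 + r cosθ/√(L² − r² sin²θ)].
With r = 0.0372 m, L = 0.1179 m, θ = 161°: √(L² − r² sin²θ) = 0.11728 m.
v = −0.0372·106.8·0.32557·[1 + 0.0372·-0.94552/0.11728] = -0.90512 m/s.
|v| = 0.90512 m/s.

0.905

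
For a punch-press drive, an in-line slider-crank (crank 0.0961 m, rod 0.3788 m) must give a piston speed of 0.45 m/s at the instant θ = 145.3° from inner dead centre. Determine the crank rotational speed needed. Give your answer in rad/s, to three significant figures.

For an in-line slider-crank, |v_piston| = rω|sinθ|·[1 + r cosθ/√(L² − r² sin²θ)].
With r = 0.0961 m, L = 0.3788 m, θ = 145.3°: the bracketed kinematic factor |dx/dθ| = 0.043176 m.
ω = v/|dx/dθ| = 0.45/0.043176 = 10.422 rad/s.

10.4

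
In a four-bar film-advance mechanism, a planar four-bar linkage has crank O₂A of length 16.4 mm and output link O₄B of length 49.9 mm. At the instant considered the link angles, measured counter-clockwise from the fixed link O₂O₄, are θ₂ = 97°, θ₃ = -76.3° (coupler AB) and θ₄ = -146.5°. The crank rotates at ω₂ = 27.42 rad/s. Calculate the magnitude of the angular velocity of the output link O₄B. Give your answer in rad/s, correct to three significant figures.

1.12

ω₂ = 27.42 rad/s
Differentiating the loop-closure r₂e^{iθ₂}+r₃e^{iθ₃}=r₁+r₄e^{iθ₄} gives r₂ω₂e^{iθ₂}+r₃ω₃e^{iθ₃}=r₄ω₄e^{iθ₄}.
Eliminating the other unknown: ω₄ = r₂ω₂ sin(θ₂−θ₃) / [r₄ sin(θ₄−θ₃)].
Numerator sine = +0.11667; denominator sine = -0.94088.
Result = 0.0164·27.42·(+0.11667) / (0.0499·(-0.94088)) = -1.1175 rad/s; magnitude 1.1175 rad/s.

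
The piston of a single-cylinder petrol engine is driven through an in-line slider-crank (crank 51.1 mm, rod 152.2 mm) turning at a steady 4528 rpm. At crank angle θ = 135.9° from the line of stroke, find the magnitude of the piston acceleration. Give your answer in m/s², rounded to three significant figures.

ω = 2π·4528/60 = 474.2 rad/s
x(θ) = r cosθ + √(L² − r² sin²θ); with ω constant, a = ω²·d²x/dθ².
d²x/dθ² = −r cosθ − r²(cos2θ)/√u − r⁴ sin²2θ/(4u^{3/2}),  u = L² − r² sin²θ = 0.0219002 m².
Substituting r = 0.0511 m, L = 0.1522 m, θ = 135.9°: d²x/dθ² = +0.035617 m.
a = ω²·d²x/dθ² = (474.2)²·(+0.035617) = +8008 m/s²;  |a| = 8008 m/s².

8010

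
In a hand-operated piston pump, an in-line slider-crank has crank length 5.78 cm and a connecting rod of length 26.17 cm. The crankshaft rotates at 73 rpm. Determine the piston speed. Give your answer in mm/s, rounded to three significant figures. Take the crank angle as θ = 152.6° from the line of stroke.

163

ω = 2π·73/60 = 7.645 rad/s
For an in-line slider-crank, x = r cosθ + √(L² − r² sin²θ), so v = −rω sinθ·[1 + r cosθ/√(L² − r² sin²θ)].
With r = 0.0578 m, L = 0.2617 m, θ = 152.6°: √(L² − r² sin²θ) = 0.26034 m.
v = −0.0578·7.645·0.46020·[1 + 0.0578·-0.88782/0.26034] = -0.16326 m/s.
|v| = 0.16326 m/s = 163.26 mm/s.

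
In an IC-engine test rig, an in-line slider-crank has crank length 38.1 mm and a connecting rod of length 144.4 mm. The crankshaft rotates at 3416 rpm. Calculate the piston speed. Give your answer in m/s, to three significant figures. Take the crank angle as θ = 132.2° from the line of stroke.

ω = 2π·3416/60 = 357.7 rad/s
For an in-line slider-crank, x = r cosθ + √(L² − r² sin²θ), so v = −rω sinθ·[1 + r cosθ/√(L² − r² sin²θ)].
With r = 0.0381 m, L = 0.1444 m, θ = 132.2°: √(L² − r² sin²θ) = 0.14161 m.
v = −0.0381·357.7·0.74080·[1 + 0.0381·-0.67172/0.14161] = -8.2719 m/s.
|v| = 8.2719 m/s.

8.27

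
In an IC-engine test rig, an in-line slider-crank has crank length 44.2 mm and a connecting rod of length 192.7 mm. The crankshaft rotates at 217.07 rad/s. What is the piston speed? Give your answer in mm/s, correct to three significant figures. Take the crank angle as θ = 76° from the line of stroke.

9840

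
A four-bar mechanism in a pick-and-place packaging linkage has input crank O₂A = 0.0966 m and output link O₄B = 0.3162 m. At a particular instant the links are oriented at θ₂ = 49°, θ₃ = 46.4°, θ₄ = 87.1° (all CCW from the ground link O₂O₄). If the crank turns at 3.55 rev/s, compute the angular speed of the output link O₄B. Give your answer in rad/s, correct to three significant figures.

0.474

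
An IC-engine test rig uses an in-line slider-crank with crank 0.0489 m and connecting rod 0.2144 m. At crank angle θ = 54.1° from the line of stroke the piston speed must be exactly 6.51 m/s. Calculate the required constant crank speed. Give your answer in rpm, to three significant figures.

1380

For an in-line slider-crank, |v_piston| = rω|sinθ|·[1 + r cosθ/√(L² − r² sin²θ)].
With r = 0.0489 m, L = 0.2144 m, θ = 54.1°: the bracketed kinematic factor |dx/dθ| = 0.045001 m.
ω = v/|dx/dθ| = 6.51/0.045001 = 144.66 rad/s.
N = 60ω/(2π) = 1381.4 rpm.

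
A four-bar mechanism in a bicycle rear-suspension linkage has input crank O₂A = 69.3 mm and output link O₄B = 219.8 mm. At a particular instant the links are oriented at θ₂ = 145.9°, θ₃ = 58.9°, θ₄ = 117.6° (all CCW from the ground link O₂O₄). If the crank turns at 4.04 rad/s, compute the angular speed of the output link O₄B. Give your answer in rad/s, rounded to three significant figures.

1.49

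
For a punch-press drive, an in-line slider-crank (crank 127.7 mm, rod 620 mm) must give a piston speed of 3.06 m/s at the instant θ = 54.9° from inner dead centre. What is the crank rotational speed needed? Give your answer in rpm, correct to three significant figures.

250

For an in-line slider-crank, |v_piston| = rω|sinθ|·[1 + r cosθ/√(L² − r² sin²θ)].
With r = 0.1277 m, L = 0.62 m, θ = 54.9°: the bracketed kinematic factor |dx/dθ| = 0.11703 m.
ω = v/|dx/dθ| = 3.06/0.11703 = 26.147 rad/s.
N = 60ω/(2π) = 249.69 rpm.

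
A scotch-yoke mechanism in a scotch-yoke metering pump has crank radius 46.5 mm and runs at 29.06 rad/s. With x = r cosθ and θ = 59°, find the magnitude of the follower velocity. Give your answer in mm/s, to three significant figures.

1160

ω = 29.06 rad/s
x = r cosθ ⇒ ẋ = −rω sinθ.
|v| = rω|sinθ| = 0.0465·29.06·|sin 59°| = 1.1583 m/s = 1158.3 mm/s.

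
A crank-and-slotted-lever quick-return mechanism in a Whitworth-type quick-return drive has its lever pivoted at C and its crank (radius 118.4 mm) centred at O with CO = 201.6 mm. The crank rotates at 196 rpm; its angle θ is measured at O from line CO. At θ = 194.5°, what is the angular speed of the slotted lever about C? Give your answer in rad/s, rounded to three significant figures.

ω = 20.53 rad/s (from 196 rpm).
Crank pin A relative to C: A = (d + r cosθ, r sinθ); lever angle φ = atan2(r sinθ, d + r cosθ).
Differentiating tanφ: φ̇ = rω(d cosθ + r)/(d² + r² + 2dr cosθ).
d² + r² + 2dr cosθ = |CA|² = 0.00844284 m²;  d cosθ + r = -0.076779 m.
|ω_lever| = |0.1184·20.53·-0.076779| / 0.00844284 = 22.1 rad/s.

22.1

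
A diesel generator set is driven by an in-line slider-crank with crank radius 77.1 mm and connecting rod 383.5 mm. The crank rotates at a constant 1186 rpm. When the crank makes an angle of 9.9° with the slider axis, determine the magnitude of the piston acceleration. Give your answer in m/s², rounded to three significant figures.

ω = 2π·1186/60 = 124.2 rad/s
x(θ) = r cosθ + √(L² − r² sin²θ); with ω constant, a = ω²·d²x/dθ².
d²x/dθ² = −r cosθ − r²(cos2θ)/√u − r⁴ sin²2θ/(4u^{3/2}),  u = L² − r² sin²θ = 0.146897 m².
Substituting r = 0.0771 m, L = 0.3835 m, θ = 9.9°: d²x/dθ² = -0.090563 m.
a = ω²·d²x/dθ² = (124.2)²·(-0.090563) = -1396.9 m/s²;  |a| = 1396.9 m/s².

1400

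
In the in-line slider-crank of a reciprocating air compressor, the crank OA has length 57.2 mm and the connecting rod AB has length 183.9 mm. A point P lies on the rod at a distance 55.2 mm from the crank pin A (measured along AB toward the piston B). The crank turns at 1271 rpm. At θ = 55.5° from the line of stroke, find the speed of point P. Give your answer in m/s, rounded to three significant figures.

ω = 133.1 rad/s.  Crank-pin speed |V_A| = rω = 7.6133 m/s, perpendicular to OA.
Rod angle: sinφ = −(r/L) sinθ ⇒ φ = -14.853°; ω_rod = −rω cosθ/√(L²−r²sin²θ) = -24.259 rad/s.
V_P = V_A + ω_rod × AP, with AP = 0.0552 m along the rod.
Components: V_Px = −rω sinθ − a·ω_rod·sinφ = -6.6175 m/s;  V_Py = rω cosθ + a·ω_rod·cosφ = +3.0178 m/s.
|V_P| = √(V_Px² + V_Py²) = 7.2732 m/s.

7.27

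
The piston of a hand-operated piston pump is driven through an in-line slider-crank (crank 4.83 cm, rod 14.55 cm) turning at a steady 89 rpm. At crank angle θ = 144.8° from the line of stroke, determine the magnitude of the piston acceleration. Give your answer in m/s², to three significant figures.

2.92

ω = 2π·89/60 = 9.32 rad/s
x(θ) = r cosθ + √(L² − r² sin²θ); with ω constant, a = ω²·d²x/dθ².
d²x/dθ² = −r cosθ − r²(cos2θ)/√u − r⁴ sin²2θ/(4u^{3/2}),  u = L² − r² sin²θ = 0.0203951 m².
Substituting r = 0.0483 m, L = 0.1455 m, θ = 144.8°: d²x/dθ² = +0.033574 m.
a = ω²·d²x/dθ² = (9.32)²·(+0.033574) = +2.9163 m/s²;  |a| = 2.9163 m/s².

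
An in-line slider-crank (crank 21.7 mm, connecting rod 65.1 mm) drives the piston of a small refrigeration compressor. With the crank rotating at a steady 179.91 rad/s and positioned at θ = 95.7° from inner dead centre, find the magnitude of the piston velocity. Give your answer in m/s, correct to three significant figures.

3.75

ω = 179.9 rad/s
For an in-line slider-crank, x = r cosθ + √(L² − r² sin²θ), so v = −rω sinθ·[1 + r cosθ/√(L² − r² sin²θ)].
With r = 0.0217 m, L = 0.0651 m, θ = 95.7°: √(L² − r² sin²θ) = 0.061415 m.
v = −0.0217·179.9·0.99506·[1 + 0.0217·-0.09932/0.061415] = -3.7484 m/s.
|v| = 3.7484 m/s.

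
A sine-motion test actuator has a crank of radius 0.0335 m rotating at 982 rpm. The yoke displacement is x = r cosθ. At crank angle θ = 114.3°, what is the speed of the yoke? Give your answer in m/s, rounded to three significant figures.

ω = 102.8 rad/s (from 982 rpm).
x = r cosθ ⇒ ẋ = −rω sinθ.
|v| = rω|sinθ| = 0.0335·102.8·|sin 114.3°| = 3.1398 m/s.

3.14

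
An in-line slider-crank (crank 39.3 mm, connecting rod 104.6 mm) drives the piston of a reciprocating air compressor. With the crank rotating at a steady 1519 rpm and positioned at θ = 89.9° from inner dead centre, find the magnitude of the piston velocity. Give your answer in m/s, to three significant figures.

6.26

ω = 2π·1519/60 = 159.1 rad/s
For an in-line slider-crank, x = r cosθ + √(L² − r² sin²θ), so v = −rω sinθ·[1 + r cosθ/√(L² − r² sin²θ)].
With r = 0.0393 m, L = 0.1046 m, θ = 89.9°: √(L² − r² sin²θ) = 0.096936 m.
v = −0.0393·159.1·1.00000·[1 + 0.0393·0.00175/0.096936] = -6.2558 m/s.
|v| = 6.2558 m/s.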